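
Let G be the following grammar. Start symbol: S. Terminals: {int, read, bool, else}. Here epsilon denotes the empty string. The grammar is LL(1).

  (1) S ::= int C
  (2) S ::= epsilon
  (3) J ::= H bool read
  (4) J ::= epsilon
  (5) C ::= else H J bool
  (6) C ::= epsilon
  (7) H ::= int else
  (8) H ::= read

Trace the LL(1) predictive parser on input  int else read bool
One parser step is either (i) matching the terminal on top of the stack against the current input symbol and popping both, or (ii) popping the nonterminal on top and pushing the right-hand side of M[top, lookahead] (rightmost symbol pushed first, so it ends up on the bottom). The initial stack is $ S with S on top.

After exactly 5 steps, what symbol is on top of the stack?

step 1: stack=$ S  input=int else read bool $  — expand S ::= int C
step 2: stack=$ C int  input=int else read bool $  — match int
step 3: stack=$ C  input=else read bool $  — expand C ::= else H J bool
step 4: stack=$ bool J H else  input=else read bool $  — match else
step 5: stack=$ bool J H  input=read bool $  — expand H ::= read
Stack after step 5: $ bool J read (top = read).

read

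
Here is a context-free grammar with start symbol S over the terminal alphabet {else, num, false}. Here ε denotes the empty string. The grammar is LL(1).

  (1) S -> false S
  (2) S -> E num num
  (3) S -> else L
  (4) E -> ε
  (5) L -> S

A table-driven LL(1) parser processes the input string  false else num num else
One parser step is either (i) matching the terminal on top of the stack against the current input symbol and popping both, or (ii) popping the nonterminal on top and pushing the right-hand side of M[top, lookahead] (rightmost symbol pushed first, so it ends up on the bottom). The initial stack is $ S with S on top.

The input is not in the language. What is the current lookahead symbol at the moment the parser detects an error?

      Stack        Input                      Action
   1  $ S          false else num num else $  expand S -> false S
   2  $ S false    false else num num else $  match false
   3  $ S          else num num else $        expand S -> else L
   4  $ L else     else num num else $        match else
   5  $ L          num num else $             expand L -> S
   6  $ S          num num else $             expand S -> E num num
   7  $ num num E  num num else $             expand E -> ε
   8  $ num num    num num else $             match num
   9  $ num        num else $                 match num
  10  $            else $                     error: stack empty but input remains

else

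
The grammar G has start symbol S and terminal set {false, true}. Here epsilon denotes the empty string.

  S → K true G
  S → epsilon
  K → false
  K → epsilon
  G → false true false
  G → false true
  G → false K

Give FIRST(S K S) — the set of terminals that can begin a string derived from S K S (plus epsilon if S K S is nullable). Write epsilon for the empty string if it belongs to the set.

FIRST(K) = {epsilon, false}
FIRST(G) = {false}
FIRST(S) = {epsilon, false, true}  (via K true G)
FIRST(S K S): take FIRST of each symbol in turn, carrying on past any symbol whose FIRST contains epsilon; result {epsilon, false, true}.

{epsilon, false, true}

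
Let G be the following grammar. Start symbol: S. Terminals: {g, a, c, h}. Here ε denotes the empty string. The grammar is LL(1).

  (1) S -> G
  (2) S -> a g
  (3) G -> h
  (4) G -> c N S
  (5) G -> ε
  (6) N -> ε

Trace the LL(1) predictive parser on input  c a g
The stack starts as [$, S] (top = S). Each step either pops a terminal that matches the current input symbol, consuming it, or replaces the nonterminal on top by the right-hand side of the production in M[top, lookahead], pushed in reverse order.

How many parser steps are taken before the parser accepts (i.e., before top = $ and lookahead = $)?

step 1: stack=$ S  input=c a g $  — expand S -> G
step 2: stack=$ G  input=c a g $  — expand G -> c N S
step 3: stack=$ S N c  input=c a g $  — match c
step 4: stack=$ S N  input=a g $  — expand N -> ε
step 5: stack=$ S  input=a g $  — expand S -> a g
step 6: stack=$ g a  input=a g $  — match a
step 7: stack=$ g  input=g $  — match g
Accept reached after 7 steps.

7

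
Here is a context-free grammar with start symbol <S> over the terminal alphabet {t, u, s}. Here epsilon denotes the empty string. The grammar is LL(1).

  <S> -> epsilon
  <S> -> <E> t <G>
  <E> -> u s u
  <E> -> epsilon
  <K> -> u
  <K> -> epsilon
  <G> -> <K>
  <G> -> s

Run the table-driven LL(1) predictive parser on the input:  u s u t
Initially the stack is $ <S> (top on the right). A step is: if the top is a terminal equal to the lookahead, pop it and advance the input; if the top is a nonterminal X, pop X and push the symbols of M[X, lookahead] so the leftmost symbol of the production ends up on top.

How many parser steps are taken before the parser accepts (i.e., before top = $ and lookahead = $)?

     Stack          Input      Action
  1  $ <S>          u s u t $  expand <S> -> <E> t <G>
  2  $ <G> t <E>    u s u t $  expand <E> -> u s u
  3  $ <G> t u s u  u s u t $  match u
  4  $ <G> t u s    s u t $    match s
  5  $ <G> t u      u t $      match u
  6  $ <G> t        t $        match t
  7  $ <G>          $          expand <G> -> <K>
  8  $ <K>          $          expand <K> -> epsilon
Accept reached after 8 steps.

8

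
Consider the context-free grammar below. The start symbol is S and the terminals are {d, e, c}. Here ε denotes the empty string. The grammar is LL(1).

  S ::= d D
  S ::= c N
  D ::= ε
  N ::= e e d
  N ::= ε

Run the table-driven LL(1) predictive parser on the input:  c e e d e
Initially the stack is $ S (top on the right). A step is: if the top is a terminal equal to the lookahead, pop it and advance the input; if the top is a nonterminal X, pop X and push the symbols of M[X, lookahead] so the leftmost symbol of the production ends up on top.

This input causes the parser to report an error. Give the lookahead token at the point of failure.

     Stack    Input        Action
  1  $ S      c e e d e $  expand S ::= c N
  2  $ N c    c e e d e $  match c
  3  $ N      e e d e $    expand N ::= e e d
  4  $ d e e  e e d e $    match e
  5  $ d e    e d e $      match e
  6  $ d      d e $        match d
  7  $        e $          error: stack empty but input remains

e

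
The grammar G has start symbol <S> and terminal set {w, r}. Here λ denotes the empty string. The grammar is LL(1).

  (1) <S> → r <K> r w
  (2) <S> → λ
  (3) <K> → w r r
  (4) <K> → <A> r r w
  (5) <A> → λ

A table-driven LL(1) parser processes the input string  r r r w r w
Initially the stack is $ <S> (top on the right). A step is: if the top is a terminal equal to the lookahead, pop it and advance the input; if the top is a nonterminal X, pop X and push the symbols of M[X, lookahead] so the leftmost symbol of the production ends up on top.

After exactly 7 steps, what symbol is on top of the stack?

r

     Stack            Input          Action
  1  $ <S>            r r r w r w $  expand <S> → r <K> r w
  2  $ w r <K> r      r r r w r w $  match r
  3  $ w r <K>        r r w r w $    expand <K> → <A> r r w
  4  $ w r w r r <A>  r r w r w $    expand <A> → λ
  5  $ w r w r r      r r w r w $    match r
  6  $ w r w r        r w r w $      match r
  7  $ w r w          w r w $        match w
Stack after step 7: $ w r (top = r).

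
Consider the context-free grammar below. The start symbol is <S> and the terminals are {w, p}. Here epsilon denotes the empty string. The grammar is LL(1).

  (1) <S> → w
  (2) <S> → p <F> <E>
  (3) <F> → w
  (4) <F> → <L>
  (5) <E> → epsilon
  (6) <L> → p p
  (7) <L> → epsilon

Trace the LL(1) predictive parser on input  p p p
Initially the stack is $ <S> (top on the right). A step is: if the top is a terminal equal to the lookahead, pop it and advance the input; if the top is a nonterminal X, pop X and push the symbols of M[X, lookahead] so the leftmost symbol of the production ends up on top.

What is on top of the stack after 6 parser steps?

<E>

step 1: stack=$ <S>  input=p p p $  — expand <S> → p <F> <E>
step 2: stack=$ <E> <F> p  input=p p p $  — match p
step 3: stack=$ <E> <F>  input=p p $  — expand <F> → <L>
step 4: stack=$ <E> <L>  input=p p $  — expand <L> → p p
step 5: stack=$ <E> p p  input=p p $  — match p
step 6: stack=$ <E> p  input=p $  — match p
Stack after step 6: $ <E> (top = <E>).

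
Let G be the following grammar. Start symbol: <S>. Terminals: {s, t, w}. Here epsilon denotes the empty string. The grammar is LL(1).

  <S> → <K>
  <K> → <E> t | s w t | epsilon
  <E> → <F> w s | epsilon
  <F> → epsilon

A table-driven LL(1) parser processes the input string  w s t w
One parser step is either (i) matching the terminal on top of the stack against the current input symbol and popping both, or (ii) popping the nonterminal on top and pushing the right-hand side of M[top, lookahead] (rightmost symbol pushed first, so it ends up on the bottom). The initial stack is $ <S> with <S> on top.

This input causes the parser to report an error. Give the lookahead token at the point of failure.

step 1: stack=$ <S>  input=w s t w $  — expand <S> → <K>
step 2: stack=$ <K>  input=w s t w $  — expand <K> → <E> t
step 3: stack=$ t <E>  input=w s t w $  — expand <E> → <F> w s
step 4: stack=$ t s w <F>  input=w s t w $  — expand <F> → epsilon
step 5: stack=$ t s w  input=w s t w $  — match w
step 6: stack=$ t s  input=s t w $  — match s
step 7: stack=$ t  input=t w $  — match t
step 8: stack=$  input=w $  — error: stack empty but input remains

w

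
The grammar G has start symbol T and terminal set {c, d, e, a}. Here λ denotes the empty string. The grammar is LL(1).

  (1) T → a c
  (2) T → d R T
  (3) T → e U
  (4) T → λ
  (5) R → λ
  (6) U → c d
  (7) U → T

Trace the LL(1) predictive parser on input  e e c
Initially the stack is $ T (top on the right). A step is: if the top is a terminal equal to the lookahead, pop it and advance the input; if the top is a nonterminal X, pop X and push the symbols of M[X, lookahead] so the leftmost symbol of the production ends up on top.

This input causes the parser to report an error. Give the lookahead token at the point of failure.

$

step 1: stack=$ T  input=e e c $  — expand T → e U
step 2: stack=$ U e  input=e e c $  — match e
step 3: stack=$ U  input=e c $  — expand U → T
step 4: stack=$ T  input=e c $  — expand T → e U
step 5: stack=$ U e  input=e c $  — match e
step 6: stack=$ U  input=c $  — expand U → c d
step 7: stack=$ d c  input=c $  — match c
step 8: stack=$ d  input=$  — error: top is terminal d but lookahead is $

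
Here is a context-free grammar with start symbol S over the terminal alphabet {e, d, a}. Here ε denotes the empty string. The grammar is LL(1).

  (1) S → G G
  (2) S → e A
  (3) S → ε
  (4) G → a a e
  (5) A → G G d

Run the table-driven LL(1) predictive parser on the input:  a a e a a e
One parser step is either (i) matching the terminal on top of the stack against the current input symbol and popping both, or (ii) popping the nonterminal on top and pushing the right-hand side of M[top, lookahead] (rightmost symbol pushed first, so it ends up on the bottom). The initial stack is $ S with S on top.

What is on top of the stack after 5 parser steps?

     Stack      Input          Action
  1  $ S        a a e a a e $  expand S → G G
  2  $ G G      a a e a a e $  expand G → a a e
  3  $ G e a a  a a e a a e $  match a
  4  $ G e a    a e a a e $    match a
  5  $ G e      e a a e $      match e
Stack after step 5: $ G (top = G).

G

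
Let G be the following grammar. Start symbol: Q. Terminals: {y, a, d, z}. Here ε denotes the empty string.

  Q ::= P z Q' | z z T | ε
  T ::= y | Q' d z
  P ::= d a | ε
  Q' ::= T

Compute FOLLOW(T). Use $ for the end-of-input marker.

{$, d}

FIRST(P) = {ε, d}
FIRST(Q) = {ε, d, z}  (via P z Q')
FIRST(T) = {y}  (via Q' d z)
FIRST(Q') = {y}  (via T)
FOLLOW(Q) includes $ since Q is the start symbol.
FOLLOW(Q): Q appears on no right-hand side. Thus FOLLOW(Q) = {$}.
FOLLOW(P): in Q::=P z Q', P is followed by z Q' with FIRST {z}. Thus FOLLOW(P) = {z}.
FOLLOW(Q'): in Q::=P z Q', the suffix after Q' is empty, so FOLLOW(Q') ⊇ FOLLOW(Q) = {$}; in T::=Q' d z, Q' is followed by d z with FIRST {d}. Thus FOLLOW(Q') = {$, d}.
FOLLOW(T): in Q::=z z T, the suffix after T is empty, so FOLLOW(T) ⊇ FOLLOW(Q) = {$}; in Q'::=T, the suffix after T is empty, so FOLLOW(T) ⊇ FOLLOW(Q') = {$, d}. Thus FOLLOW(T) = {$, d}.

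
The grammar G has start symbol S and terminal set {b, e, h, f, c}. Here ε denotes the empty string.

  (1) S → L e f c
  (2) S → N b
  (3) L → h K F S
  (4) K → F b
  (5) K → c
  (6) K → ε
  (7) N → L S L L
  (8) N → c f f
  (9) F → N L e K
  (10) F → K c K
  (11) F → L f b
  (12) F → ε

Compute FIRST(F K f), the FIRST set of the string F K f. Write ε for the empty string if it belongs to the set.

FIRST(L): from L→h K F S we get {h}. So FIRST(L) = {h}.
FIRST(N): from N→L S L L we get {h}; from N→c f f we get {c}. So FIRST(N) = {c, h}.
FIRST(S): from S→L e f c we get {h}; from S→N b we get {c, h}. So FIRST(S) = {c, h}.
FIRST(K): from K→F b we get {b, c, h}; from K→c we get {c}; from K→ε we get {ε}. So FIRST(K) = {ε, b, c, h}.
FIRST(F): from F→N L e K we get {c, h}; from F→K c K we get {b, c, h}; from F→L f b we get {h}; from F→ε we get {ε}. So FIRST(F) = {ε, b, c, h}.
FIRST(F K f): take FIRST of each symbol in turn, carrying on past any symbol whose FIRST contains ε; result {b, c, f, h}.

{b, c, f, h}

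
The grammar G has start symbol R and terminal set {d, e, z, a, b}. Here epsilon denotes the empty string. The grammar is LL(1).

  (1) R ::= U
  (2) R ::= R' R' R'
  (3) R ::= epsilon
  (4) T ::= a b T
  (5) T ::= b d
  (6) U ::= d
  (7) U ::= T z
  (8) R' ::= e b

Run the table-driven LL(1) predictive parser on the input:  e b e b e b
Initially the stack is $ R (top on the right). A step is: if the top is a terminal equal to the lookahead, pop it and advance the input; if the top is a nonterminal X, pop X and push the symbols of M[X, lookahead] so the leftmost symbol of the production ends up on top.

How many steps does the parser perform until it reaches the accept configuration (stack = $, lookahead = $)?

10

      Stack        Input          Action
   1  $ R          e b e b e b $  expand R ::= R' R' R'
   2  $ R' R' R'   e b e b e b $  expand R' ::= e b
   3  $ R' R' b e  e b e b e b $  match e
   4  $ R' R' b    b e b e b $    match b
   5  $ R' R'      e b e b $      expand R' ::= e b
   6  $ R' b e     e b e b $      match e
   7  $ R' b       b e b $        match b
   8  $ R'         e b $          expand R' ::= e b
   9  $ b e        e b $          match e
  10  $ b          b $            match b
Accept reached after 10 steps.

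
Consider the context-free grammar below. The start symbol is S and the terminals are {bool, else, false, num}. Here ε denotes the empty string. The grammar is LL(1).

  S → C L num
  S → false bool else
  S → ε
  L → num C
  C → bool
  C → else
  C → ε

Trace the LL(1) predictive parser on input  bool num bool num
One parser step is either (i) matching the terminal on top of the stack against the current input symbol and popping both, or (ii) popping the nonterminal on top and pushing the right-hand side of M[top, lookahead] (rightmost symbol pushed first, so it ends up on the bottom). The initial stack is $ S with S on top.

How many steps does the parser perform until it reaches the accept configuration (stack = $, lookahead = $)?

step 1: stack=$ S  input=bool num bool num $  — expand S → C L num
step 2: stack=$ num L C  input=bool num bool num $  — expand C → bool
step 3: stack=$ num L bool  input=bool num bool num $  — match bool
step 4: stack=$ num L  input=num bool num $  — expand L → num C
step 5: stack=$ num C num  input=num bool num $  — match num
step 6: stack=$ num C  input=bool num $  — expand C → bool
step 7: stack=$ num bool  input=bool num $  — match bool
step 8: stack=$ num  input=num $  — match num
Accept reached after 8 steps.

8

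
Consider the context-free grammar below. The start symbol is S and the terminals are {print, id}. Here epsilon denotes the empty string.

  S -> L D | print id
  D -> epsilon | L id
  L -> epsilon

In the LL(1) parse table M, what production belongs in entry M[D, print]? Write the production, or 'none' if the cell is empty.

FIRST(L) = {epsilon}
FIRST(D) = {epsilon, id}  (via L id)
FIRST(S) = {epsilon, id, print}  (via L D)
FOLLOW(S) includes $ since S is the start symbol.
FOLLOW(S): S appears on no right-hand side. Thus FOLLOW(S) = {$}.
FOLLOW(D): in S->L D, the suffix after D is empty, so FOLLOW(D) ⊇ FOLLOW(S) = {$}. Thus FOLLOW(D) = {$}.
For D -> epsilon: FIRST(epsilon) = {epsilon}, so it goes in M[D, t] for t ∈ {}; since epsilon ∈ FIRST, also for every t ∈ FOLLOW(D) = {$}.
For D -> L id: FIRST(L id) = {id}, so it goes in M[D, t] for t ∈ {id}.
None of these place a production in M[D, print].

none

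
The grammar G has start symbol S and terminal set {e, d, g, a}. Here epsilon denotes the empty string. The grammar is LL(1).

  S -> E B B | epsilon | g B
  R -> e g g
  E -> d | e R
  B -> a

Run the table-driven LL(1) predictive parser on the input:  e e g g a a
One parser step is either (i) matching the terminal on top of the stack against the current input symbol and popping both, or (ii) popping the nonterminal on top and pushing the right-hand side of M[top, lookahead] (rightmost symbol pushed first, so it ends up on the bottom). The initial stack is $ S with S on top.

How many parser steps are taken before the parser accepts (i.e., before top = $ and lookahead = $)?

step 1: stack=$ S  input=e e g g a a $  — expand S -> E B B
step 2: stack=$ B B E  input=e e g g a a $  — expand E -> e R
step 3: stack=$ B B R e  input=e e g g a a $  — match e
step 4: stack=$ B B R  input=e g g a a $  — expand R -> e g g
step 5: stack=$ B B g g e  input=e g g a a $  — match e
step 6: stack=$ B B g g  input=g g a a $  — match g
step 7: stack=$ B B g  input=g a a $  — match g
step 8: stack=$ B B  input=a a $  — expand B -> a
step 9: stack=$ B a  input=a a $  — match a
step 10: stack=$ B  input=a $  — expand B -> a
step 11: stack=$ a  input=a $  — match a
Accept reached after 11 steps.

11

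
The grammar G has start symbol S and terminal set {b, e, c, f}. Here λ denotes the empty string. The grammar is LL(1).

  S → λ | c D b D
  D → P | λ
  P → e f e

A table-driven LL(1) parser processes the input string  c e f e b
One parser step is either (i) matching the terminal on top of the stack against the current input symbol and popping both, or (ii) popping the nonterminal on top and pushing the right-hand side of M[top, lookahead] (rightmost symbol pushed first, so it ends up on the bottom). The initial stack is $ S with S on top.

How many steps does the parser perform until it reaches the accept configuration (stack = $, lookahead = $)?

9

     Stack        Input        Action
  1  $ S          c e f e b $  expand S → c D b D
  2  $ D b D c    c e f e b $  match c
  3  $ D b D      e f e b $    expand D → P
  4  $ D b P      e f e b $    expand P → e f e
  5  $ D b e f e  e f e b $    match e
  6  $ D b e f    f e b $      match f
  7  $ D b e      e b $        match e
  8  $ D b        b $          match b
  9  $ D          $            expand D → λ
Accept reached after 9 steps.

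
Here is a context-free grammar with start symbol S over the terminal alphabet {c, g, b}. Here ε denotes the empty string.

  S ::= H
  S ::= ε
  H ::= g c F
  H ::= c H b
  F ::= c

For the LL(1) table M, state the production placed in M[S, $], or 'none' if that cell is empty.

FIRST(H) = {c, g}
FIRST(F) = {c}
FIRST(S) = {ε, c, g}  (via H)
FOLLOW(S) includes $ since S is the start symbol.
FOLLOW(S): S appears on no right-hand side. Thus FOLLOW(S) = {$}.
For S ::= H: FIRST(H) = {c, g}, so it goes in M[S, t] for t ∈ {c, g}.
For S ::= ε: FIRST(ε) = {ε}, so it goes in M[S, t] for t ∈ {}; since ε ∈ FIRST, also for every t ∈ FOLLOW(S) = {$}.

S ::= ε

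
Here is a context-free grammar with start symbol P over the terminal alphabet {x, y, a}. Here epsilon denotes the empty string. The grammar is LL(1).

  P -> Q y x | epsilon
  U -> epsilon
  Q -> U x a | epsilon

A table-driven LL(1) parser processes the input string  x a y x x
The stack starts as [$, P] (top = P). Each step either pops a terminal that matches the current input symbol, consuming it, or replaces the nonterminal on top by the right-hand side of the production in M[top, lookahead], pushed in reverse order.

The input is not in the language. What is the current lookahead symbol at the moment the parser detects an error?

     Stack        Input        Action
  1  $ P          x a y x x $  expand P -> Q y x
  2  $ x y Q      x a y x x $  expand Q -> U x a
  3  $ x y a x U  x a y x x $  expand U -> epsilon
  4  $ x y a x    x a y x x $  match x
  5  $ x y a      a y x x $    match a
  6  $ x y        y x x $      match y
  7  $ x          x x $        match x
  8  $            x $          error: stack empty but input remains

x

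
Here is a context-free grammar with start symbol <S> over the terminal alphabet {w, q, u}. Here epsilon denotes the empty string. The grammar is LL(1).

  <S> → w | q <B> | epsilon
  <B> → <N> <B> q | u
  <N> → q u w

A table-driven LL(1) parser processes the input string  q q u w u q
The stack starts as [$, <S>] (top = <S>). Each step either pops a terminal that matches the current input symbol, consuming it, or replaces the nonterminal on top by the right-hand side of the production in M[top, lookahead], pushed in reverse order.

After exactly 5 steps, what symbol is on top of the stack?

step 1: stack=$ <S>  input=q q u w u q $  — expand <S> → q <B>
step 2: stack=$ <B> q  input=q q u w u q $  — match q
step 3: stack=$ <B>  input=q u w u q $  — expand <B> → <N> <B> q
step 4: stack=$ q <B> <N>  input=q u w u q $  — expand <N> → q u w
step 5: stack=$ q <B> w u q  input=q u w u q $  — match q
Stack after step 5: $ q <B> w u (top = u).

u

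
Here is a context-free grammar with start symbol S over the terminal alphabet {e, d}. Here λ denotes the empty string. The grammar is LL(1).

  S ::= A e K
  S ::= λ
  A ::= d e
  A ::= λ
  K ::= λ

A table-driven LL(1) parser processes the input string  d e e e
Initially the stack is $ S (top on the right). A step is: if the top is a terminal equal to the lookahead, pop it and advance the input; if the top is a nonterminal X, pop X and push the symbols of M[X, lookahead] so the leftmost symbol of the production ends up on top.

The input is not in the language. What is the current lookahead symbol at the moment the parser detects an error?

e

     Stack      Input      Action
  1  $ S        d e e e $  expand S ::= A e K
  2  $ K e A    d e e e $  expand A ::= d e
  3  $ K e e d  d e e e $  match d
  4  $ K e e    e e e $    match e
  5  $ K e      e e $      match e
  6  $ K        e $        error: M[K, e] is empty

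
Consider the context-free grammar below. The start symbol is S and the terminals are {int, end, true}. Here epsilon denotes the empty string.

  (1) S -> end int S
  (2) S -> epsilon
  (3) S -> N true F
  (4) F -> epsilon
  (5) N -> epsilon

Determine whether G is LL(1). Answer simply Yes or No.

FIRST(S) = {epsilon, end, true}
FIRST(F) = {epsilon}
FIRST(N) = {epsilon}
FOLLOW(S) = {$}
FOLLOW(F) = {$}
FOLLOW(N) = {true}
Each cell of M receives at most one production.

Yes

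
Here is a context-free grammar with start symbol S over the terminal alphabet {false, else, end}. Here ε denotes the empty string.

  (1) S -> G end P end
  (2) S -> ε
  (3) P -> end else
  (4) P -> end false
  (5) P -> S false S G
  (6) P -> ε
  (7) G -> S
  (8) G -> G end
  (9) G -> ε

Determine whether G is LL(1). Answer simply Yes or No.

No

FIRST(S) = {ε, end}
FIRST(P) = {ε, end, false}
FIRST(G) = {ε, end}
FOLLOW(S) = {$, end, false}
FOLLOW(P) = {end}
FOLLOW(G) = {end}
Cell M[G, end] receives both G -> S and G -> G end and G -> ε — the grammar is not LL(1).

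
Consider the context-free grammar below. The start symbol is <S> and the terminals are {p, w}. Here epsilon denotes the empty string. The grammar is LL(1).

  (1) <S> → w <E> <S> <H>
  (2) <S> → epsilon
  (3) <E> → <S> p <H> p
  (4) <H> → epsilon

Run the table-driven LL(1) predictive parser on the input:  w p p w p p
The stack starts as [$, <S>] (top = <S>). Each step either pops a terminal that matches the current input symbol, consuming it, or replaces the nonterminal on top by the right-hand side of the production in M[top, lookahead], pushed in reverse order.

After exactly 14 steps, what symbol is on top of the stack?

step 1: stack=$ <S>  input=w p p w p p $  — expand <S> → w <E> <S> <H>
step 2: stack=$ <H> <S> <E> w  input=w p p w p p $  — match w
step 3: stack=$ <H> <S> <E>  input=p p w p p $  — expand <E> → <S> p <H> p
step 4: stack=$ <H> <S> p <H> p <S>  input=p p w p p $  — expand <S> → epsilon
step 5: stack=$ <H> <S> p <H> p  input=p p w p p $  — match p
step 6: stack=$ <H> <S> p <H>  input=p w p p $  — expand <H> → epsilon
step 7: stack=$ <H> <S> p  input=p w p p $  — match p
step 8: stack=$ <H> <S>  input=w p p $  — expand <S> → w <E> <S> <H>
step 9: stack=$ <H> <H> <S> <E> w  input=w p p $  — match w
step 10: stack=$ <H> <H> <S> <E>  input=p p $  — expand <E> → <S> p <H> p
step 11: stack=$ <H> <H> <S> p <H> p <S>  input=p p $  — expand <S> → epsilon
step 12: stack=$ <H> <H> <S> p <H> p  input=p p $  — match p
step 13: stack=$ <H> <H> <S> p <H>  input=p $  — expand <H> → epsilon
step 14: stack=$ <H> <H> <S> p  input=p $  — match p
Stack after step 14: $ <H> <H> <S> (top = <S>).

<S>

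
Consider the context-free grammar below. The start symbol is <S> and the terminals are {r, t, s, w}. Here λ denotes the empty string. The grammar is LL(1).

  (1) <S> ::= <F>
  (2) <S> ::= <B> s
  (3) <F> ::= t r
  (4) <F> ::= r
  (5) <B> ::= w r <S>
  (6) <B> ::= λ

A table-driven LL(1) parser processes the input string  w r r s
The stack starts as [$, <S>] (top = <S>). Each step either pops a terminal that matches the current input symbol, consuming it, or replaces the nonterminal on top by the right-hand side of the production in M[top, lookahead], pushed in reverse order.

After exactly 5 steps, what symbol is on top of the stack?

<F>

step 1: stack=$ <S>  input=w r r s $  — expand <S> ::= <B> s
step 2: stack=$ s <B>  input=w r r s $  — expand <B> ::= w r <S>
step 3: stack=$ s <S> r w  input=w r r s $  — match w
step 4: stack=$ s <S> r  input=r r s $  — match r
step 5: stack=$ s <S>  input=r s $  — expand <S> ::= <F>
Stack after step 5: $ s <F> (top = <F>).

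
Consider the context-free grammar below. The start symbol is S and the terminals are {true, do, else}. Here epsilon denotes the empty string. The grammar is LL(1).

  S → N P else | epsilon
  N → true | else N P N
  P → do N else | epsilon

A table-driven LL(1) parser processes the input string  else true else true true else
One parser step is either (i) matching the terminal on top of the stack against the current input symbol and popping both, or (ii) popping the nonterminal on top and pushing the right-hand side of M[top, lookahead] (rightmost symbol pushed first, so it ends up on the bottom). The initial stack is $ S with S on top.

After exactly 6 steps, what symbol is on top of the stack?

N

     Stack                Input                            Action
  1  $ S                  else true else true true else $  expand S → N P else
  2  $ else P N           else true else true true else $  expand N → else N P N
  3  $ else P N P N else  else true else true true else $  match else
  4  $ else P N P N       true else true true else $       expand N → true
  5  $ else P N P true    true else true true else $       match true
  6  $ else P N P         else true true else $            expand P → epsilon
Stack after step 6: $ else P N (top = N).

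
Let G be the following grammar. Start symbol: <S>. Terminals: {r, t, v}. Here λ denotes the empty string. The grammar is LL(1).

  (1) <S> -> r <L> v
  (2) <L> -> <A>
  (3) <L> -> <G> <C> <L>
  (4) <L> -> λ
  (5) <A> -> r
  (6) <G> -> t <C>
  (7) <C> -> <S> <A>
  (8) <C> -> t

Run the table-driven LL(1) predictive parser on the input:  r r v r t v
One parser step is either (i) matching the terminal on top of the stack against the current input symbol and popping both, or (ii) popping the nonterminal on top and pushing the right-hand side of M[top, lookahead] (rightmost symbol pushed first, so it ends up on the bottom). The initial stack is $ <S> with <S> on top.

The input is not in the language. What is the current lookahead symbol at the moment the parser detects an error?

r

     Stack      Input          Action
  1  $ <S>      r r v r t v $  expand <S> -> r <L> v
  2  $ v <L> r  r r v r t v $  match r
  3  $ v <L>    r v r t v $    expand <L> -> <A>
  4  $ v <A>    r v r t v $    expand <A> -> r
  5  $ v r      r v r t v $    match r
  6  $ v        v r t v $      match v
  7  $          r t v $        error: stack empty but input remains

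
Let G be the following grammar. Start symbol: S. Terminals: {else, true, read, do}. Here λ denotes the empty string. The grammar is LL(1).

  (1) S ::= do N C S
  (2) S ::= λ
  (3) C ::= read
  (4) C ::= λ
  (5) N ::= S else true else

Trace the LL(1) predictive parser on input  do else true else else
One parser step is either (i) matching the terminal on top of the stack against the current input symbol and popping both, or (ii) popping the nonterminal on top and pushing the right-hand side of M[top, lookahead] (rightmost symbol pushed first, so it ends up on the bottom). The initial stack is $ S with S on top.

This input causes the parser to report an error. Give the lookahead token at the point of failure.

step 1: stack=$ S  input=do else true else else $  — expand S ::= do N C S
step 2: stack=$ S C N do  input=do else true else else $  — match do
step 3: stack=$ S C N  input=else true else else $  — expand N ::= S else true else
step 4: stack=$ S C else true else S  input=else true else else $  — expand S ::= λ
step 5: stack=$ S C else true else  input=else true else else $  — match else
step 6: stack=$ S C else true  input=true else else $  — match true
step 7: stack=$ S C else  input=else else $  — match else
step 8: stack=$ S C  input=else $  — expand C ::= λ
step 9: stack=$ S  input=else $  — expand S ::= λ
step 10: stack=$  input=else $  — error: stack empty but input remains

else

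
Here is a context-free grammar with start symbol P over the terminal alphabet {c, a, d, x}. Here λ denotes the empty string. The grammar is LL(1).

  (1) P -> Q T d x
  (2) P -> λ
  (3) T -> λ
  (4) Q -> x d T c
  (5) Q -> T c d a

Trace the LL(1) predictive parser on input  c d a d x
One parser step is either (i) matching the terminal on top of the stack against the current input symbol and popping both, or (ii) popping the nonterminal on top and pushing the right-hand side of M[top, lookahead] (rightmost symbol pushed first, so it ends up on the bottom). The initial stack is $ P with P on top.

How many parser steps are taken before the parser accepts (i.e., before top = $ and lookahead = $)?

9

step 1: stack=$ P  input=c d a d x $  — expand P -> Q T d x
step 2: stack=$ x d T Q  input=c d a d x $  — expand Q -> T c d a
step 3: stack=$ x d T a d c T  input=c d a d x $  — expand T -> λ
step 4: stack=$ x d T a d c  input=c d a d x $  — match c
step 5: stack=$ x d T a d  input=d a d x $  — match d
step 6: stack=$ x d T a  input=a d x $  — match a
step 7: stack=$ x d T  input=d x $  — expand T -> λ
step 8: stack=$ x d  input=d x $  — match d
step 9: stack=$ x  input=x $  — match x
Accept reached after 9 steps.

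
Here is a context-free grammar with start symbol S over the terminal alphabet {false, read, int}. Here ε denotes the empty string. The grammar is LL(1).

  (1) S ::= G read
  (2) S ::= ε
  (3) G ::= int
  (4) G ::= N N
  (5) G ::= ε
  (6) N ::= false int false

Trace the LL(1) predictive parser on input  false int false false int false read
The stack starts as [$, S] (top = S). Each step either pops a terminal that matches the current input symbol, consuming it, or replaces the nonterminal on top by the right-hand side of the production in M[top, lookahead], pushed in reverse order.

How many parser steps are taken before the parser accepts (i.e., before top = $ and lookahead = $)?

11

step 1: stack=$ S  input=false int false false int false read $  — expand S ::= G read
step 2: stack=$ read G  input=false int false false int false read $  — expand G ::= N N
step 3: stack=$ read N N  input=false int false false int false read $  — expand N ::= false int false
step 4: stack=$ read N false int false  input=false int false false int false read $  — match false
step 5: stack=$ read N false int  input=int false false int false read $  — match int
step 6: stack=$ read N false  input=false false int false read $  — match false
step 7: stack=$ read N  input=false int false read $  — expand N ::= false int false
step 8: stack=$ read false int false  input=false int false read $  — match false
step 9: stack=$ read false int  input=int false read $  — match int
step 10: stack=$ read false  input=false read $  — match false
step 11: stack=$ read  input=read $  — match read
Accept reached after 11 steps.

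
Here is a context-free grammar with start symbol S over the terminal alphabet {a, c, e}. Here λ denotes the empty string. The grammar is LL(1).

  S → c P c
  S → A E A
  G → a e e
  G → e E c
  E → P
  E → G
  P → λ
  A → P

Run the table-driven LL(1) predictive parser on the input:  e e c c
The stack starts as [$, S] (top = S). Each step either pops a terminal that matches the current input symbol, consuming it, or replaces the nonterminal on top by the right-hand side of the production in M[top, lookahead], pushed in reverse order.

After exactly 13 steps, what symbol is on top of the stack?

      Stack        Input      Action
   1  $ S          e e c c $  expand S → A E A
   2  $ A E A      e e c c $  expand A → P
   3  $ A E P      e e c c $  expand P → λ
   4  $ A E        e e c c $  expand E → G
   5  $ A G        e e c c $  expand G → e E c
   6  $ A c E e    e e c c $  match e
   7  $ A c E      e c c $    expand E → G
   8  $ A c G      e c c $    expand G → e E c
   9  $ A c c E e  e c c $    match e
  10  $ A c c E    c c $      expand E → P
  11  $ A c c P    c c $      expand P → λ
  12  $ A c c      c c $      match c
  13  $ A c        c $        match c
Stack after step 13: $ A (top = A).

A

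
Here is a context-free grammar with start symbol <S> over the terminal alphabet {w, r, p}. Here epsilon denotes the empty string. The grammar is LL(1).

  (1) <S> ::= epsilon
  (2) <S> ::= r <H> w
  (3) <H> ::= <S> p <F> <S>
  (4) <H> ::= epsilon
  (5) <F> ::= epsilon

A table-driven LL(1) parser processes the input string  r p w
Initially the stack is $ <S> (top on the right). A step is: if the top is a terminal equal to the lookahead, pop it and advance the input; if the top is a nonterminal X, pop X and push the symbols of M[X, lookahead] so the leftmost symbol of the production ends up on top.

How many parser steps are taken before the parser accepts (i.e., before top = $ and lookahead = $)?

8

step 1: stack=$ <S>  input=r p w $  — expand <S> ::= r <H> w
step 2: stack=$ w <H> r  input=r p w $  — match r
step 3: stack=$ w <H>  input=p w $  — expand <H> ::= <S> p <F> <S>
step 4: stack=$ w <S> <F> p <S>  input=p w $  — expand <S> ::= epsilon
step 5: stack=$ w <S> <F> p  input=p w $  — match p
step 6: stack=$ w <S> <F>  input=w $  — expand <F> ::= epsilon
step 7: stack=$ w <S>  input=w $  — expand <S> ::= epsilon
step 8: stack=$ w  input=w $  — match w
Accept reached after 8 steps.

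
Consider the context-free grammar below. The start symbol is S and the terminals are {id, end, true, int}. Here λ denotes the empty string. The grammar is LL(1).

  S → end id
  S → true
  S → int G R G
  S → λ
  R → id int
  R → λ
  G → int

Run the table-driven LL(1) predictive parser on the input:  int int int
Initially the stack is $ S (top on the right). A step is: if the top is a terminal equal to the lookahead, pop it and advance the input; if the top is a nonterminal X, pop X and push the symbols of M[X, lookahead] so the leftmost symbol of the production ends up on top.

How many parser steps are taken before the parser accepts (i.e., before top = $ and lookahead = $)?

     Stack        Input          Action
  1  $ S          int int int $  expand S → int G R G
  2  $ G R G int  int int int $  match int
  3  $ G R G      int int $      expand G → int
  4  $ G R int    int int $      match int
  5  $ G R        int $          expand R → λ
  6  $ G          int $          expand G → int
  7  $ int        int $          match int
Accept reached after 7 steps.

7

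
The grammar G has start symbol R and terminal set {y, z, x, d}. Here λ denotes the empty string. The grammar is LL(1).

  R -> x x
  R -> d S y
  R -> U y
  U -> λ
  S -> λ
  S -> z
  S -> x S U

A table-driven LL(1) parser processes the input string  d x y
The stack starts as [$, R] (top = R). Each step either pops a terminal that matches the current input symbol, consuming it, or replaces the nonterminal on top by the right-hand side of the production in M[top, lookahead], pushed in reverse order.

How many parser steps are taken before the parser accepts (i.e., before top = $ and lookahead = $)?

7

     Stack      Input    Action
  1  $ R        d x y $  expand R -> d S y
  2  $ y S d    d x y $  match d
  3  $ y S      x y $    expand S -> x S U
  4  $ y U S x  x y $    match x
  5  $ y U S    y $      expand S -> λ
  6  $ y U      y $      expand U -> λ
  7  $ y        y $      match y
Accept reached after 7 steps.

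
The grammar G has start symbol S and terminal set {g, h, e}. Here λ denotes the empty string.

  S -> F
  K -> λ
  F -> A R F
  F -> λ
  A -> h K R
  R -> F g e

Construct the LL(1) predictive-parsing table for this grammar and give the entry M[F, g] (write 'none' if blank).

FIRST(K): from K->λ we get {λ}. So FIRST(K) = {λ}.
FIRST(A): from A->h K R we get {h}. So FIRST(A) = {h}.
FIRST(F): from F->A R F we get {h}; from F->λ we get {λ}. So FIRST(F) = {λ, h}.
FIRST(S): from S->F we get {λ, h}. So FIRST(S) = {λ, h}.
FIRST(R): from R->F g e we get {g, h}. So FIRST(R) = {g, h}.
FOLLOW(S) includes $ since S is the start symbol.
FOLLOW(S): S appears on no right-hand side. Thus FOLLOW(S) = {$}.
FOLLOW(F): in S->F, the suffix after F is empty, so FOLLOW(F) ⊇ FOLLOW(S) = {$}; in F->A R F, the suffix after F is empty (adds nothing new); in R->F g e, F is followed by g e with FIRST {g}. Thus FOLLOW(F) = {$, g}.
For F -> A R F: FIRST(A R F) = {h}, so it goes in M[F, t] for t ∈ {h}.
For F -> λ: FIRST(λ) = {λ}, so it goes in M[F, t] for t ∈ {}; since λ ∈ FIRST, also for every t ∈ FOLLOW(F) = {$, g}.

F -> λ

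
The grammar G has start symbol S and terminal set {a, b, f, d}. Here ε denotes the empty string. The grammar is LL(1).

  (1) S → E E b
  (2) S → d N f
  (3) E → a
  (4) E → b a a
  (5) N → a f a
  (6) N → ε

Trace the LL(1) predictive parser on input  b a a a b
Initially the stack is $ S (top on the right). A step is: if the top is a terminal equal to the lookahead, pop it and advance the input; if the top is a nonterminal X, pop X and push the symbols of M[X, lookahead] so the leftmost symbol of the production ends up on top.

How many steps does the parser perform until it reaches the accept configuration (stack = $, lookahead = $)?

8

     Stack        Input        Action
  1  $ S          b a a a b $  expand S → E E b
  2  $ b E E      b a a a b $  expand E → b a a
  3  $ b E a a b  b a a a b $  match b
  4  $ b E a a    a a a b $    match a
  5  $ b E a      a a b $      match a
  6  $ b E        a b $        expand E → a
  7  $ b a        a b $        match a
  8  $ b          b $          match b
Accept reached after 8 steps.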